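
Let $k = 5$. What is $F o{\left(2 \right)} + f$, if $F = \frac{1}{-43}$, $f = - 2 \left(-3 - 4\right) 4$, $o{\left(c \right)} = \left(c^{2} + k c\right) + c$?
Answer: $\frac{2392}{43} \approx 55.628$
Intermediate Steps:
$o{\left(c \right)} = c^{2} + 6 c$ ($o{\left(c \right)} = \left(c^{2} + 5 c\right) + c = c^{2} + 6 c$)
$f = 56$ ($f = \left(-2\right) \left(-7\right) 4 = 14 \cdot 4 = 56$)
$F = - \frac{1}{43} \approx -0.023256$
$F o{\left(2 \right)} + f = - \frac{2 \left(6 + 2\right)}{43} + 56 = - \frac{2 \cdot 8}{43} + 56 = \left(- \frac{1}{43}\right) 16 + 56 = - \frac{16}{43} + 56 = \frac{2392}{43}$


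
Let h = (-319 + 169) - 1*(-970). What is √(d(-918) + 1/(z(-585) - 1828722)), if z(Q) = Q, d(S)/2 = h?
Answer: √5488037122579053/1829307 ≈ 40.497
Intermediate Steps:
h = 820 (h = -150 + 970 = 820)
d(S) = 1640 (d(S) = 2*820 = 1640)
√(d(-918) + 1/(z(-585) - 1828722)) = √(1640 + 1/(-585 - 1828722)) = √(1640 + 1/(-1829307)) = √(1640 - 1/1829307) = √(3000063479/1829307) = √5488037122579053/1829307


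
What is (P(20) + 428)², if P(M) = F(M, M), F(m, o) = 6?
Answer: 188356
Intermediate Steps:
P(M) = 6
(P(20) + 428)² = (6 + 428)² = 434² = 188356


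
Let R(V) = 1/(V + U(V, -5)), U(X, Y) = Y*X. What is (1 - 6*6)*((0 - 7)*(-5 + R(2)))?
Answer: -10045/8 ≈ -1255.6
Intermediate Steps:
U(X, Y) = X*Y
R(V) = -1/(4*V) (R(V) = 1/(V + V*(-5)) = 1/(V - 5*V) = 1/(-4*V) = -1/(4*V))
(1 - 6*6)*((0 - 7)*(-5 + R(2))) = (1 - 6*6)*((0 - 7)*(-5 - 1/4/2)) = (1 - 36)*(-7*(-5 - 1/4*1/2)) = -(-245)*(-5 - 1/8) = -(-245)*(-41)/8 = -35*287/8 = -10045/8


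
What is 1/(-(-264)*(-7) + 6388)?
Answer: 1/4540 ≈ 0.00022026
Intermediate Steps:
1/(-(-264)*(-7) + 6388) = 1/(-24*77 + 6388) = 1/(-1848 + 6388) = 1/4540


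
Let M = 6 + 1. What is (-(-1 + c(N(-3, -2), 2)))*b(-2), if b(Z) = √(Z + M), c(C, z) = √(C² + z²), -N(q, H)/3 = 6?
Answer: √5 - 2*√410 ≈ -38.261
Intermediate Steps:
N(q, H) = -18 (N(q, H) = -3*6 = -18)
M = 7
b(Z) = √(7 + Z) (b(Z) = √(Z + 7) = √(7 + Z))
(-(-1 + c(N(-3, -2), 2)))*b(-2) = (-(-1 + √((-18)² + 2²)))*√(7 - 2) = (-(-1 + √(324 + 4)))*√5 = (-(-1 + √328))*√5 = (-(-1 + 2*√82))*√5 = (1 - 2*√82)*√5 = √5*(1 - 2*√82)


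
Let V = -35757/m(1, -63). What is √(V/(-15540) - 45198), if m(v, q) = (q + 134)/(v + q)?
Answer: I*√1528462365188010/183890 ≈ 212.6*I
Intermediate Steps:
m(v, q) = (134 + q)/(q + v)
V = 2216934/71 (V = -35757*(-63 + 1)/(134 - 63) = -35757/(71/(-62)) = -35757/((-1/62*71)) = -35757/(-71/62) = -35757*(-62/71) = 2216934/71 ≈ 31224.)
√(V/(-15540) - 45198) = √((2216934/71)/(-15540) - 45198) = √((2216934/71)*(-1/15540) - 45198) = √(-369489/183890 - 45198) = √(-8311829709/183890) = I*√1528462365188010/183890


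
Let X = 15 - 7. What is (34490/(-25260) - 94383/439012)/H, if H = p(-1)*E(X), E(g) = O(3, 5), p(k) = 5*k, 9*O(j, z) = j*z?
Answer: 876281923/4620601300 ≈ 0.18965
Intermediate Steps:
X = 8
O(j, z) = j*z/9 (O(j, z) = (j*z)/9 = j*z/9)
E(g) = 5/3 (E(g) = (1/9)*3*5 = 5/3)
H = -25/3 (H = (5*(-1))*(5/3) = -5*5/3 = -25/3 ≈ -8.3333)
(34490/(-25260) - 94383/439012)/H = (34490/(-25260) - 94383/439012)/(-25/3) = (34490*(-1/25260) - 94383*1/439012)*(-3/25) = (-3449/2526 - 94383/439012)*(-3/25) = -876281923/554472156*(-3/25) = 876281923/4620601300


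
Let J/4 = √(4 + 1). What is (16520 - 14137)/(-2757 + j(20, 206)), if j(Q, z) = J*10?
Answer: -6569931/7593049 - 95320*√5/7593049 ≈ -0.89333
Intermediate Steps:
J = 4*√5 (J = 4*√(4 + 1) = 4*√5 ≈ 8.9443)
j(Q, z) = 40*√5 (j(Q, z) = (4*√5)*10 = 40*√5)
(16520 - 14137)/(-2757 + j(20, 206)) = (16520 - 14137)/(-2757 + 40*√5) = 2383/(-2757 + 40*√5)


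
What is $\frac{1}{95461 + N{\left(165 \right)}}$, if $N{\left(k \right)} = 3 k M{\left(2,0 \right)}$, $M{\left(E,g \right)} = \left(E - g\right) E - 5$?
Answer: $\frac{1}{94966} \approx 1.053 \cdot 10^{-5}$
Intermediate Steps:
$M{\left(E,g \right)} = -5 + E \left(E - g\right)$ ($M{\left(E,g \right)} = E \left(E - g\right) - 5 = -5 + E \left(E - g\right)$)
$N{\left(k \right)} = - 3 k$ ($N{\left(k \right)} = 3 k \left(-5 + 2^{2} - 2 \cdot 0\right) = 3 k \left(-5 + 4 + 0\right) = 3 k \left(-1\right) = - 3 k$)
$\frac{1}{95461 + N{\left(165 \right)}} = \frac{1}{95461 - 495} = \frac{1}{94966}$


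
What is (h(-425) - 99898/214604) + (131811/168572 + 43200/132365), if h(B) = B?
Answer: -101601003514576489/239423304335956 ≈ -424.36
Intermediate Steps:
(h(-425) - 99898/214604) + (131811/168572 + 43200/132365) = (-425 - 99898/214604) + (131811/168572 + 43200/132365) = (-425 - 99898*1/214604) + (131811*(1/168572) + 43200*(1/132365)) = (-425 - 49949/107302) + (131811/168572 + 8640/26473) = -45653299/107302 + 4945894683/4462606556 = -101601003514576489/239423304335956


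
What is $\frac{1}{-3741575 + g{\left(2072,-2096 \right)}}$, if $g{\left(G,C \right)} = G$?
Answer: $- \frac{1}{3739503} \approx -2.6742 \cdot 10^{-7}$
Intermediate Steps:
$\frac{1}{-3741575 + g{\left(2072,-2096 \right)}} = \frac{1}{-3741575 + 2072} = \frac{1}{-3739503} = - \frac{1}{3739503}$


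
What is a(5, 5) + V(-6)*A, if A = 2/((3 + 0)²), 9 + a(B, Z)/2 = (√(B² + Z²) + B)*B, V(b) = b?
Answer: 92/3 + 50*√2 ≈ 101.38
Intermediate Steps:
a(B, Z) = -18 + 2*B*(B + √(B² + Z²)) (a(B, Z) = -18 + 2*((√(B² + Z²) + B)*B) = -18 + 2*((B + √(B² + Z²))*B) = -18 + 2*(B*(B + √(B² + Z²))) = -18 + 2*B*(B + √(B² + Z²)))
A = 2/9 (A = 2/(3²) = 2/9 ≈ 0.22222)
a(5, 5) + V(-6)*A = (-18 + 2*5² + 2*5*√(5² + 5²)) - 6*2/9 = (-18 + 2*25 + 2*5*√(25 + 25)) - 4/3 = (-18 + 50 + 2*5*√50) - 4/3 = (-18 + 50 + 2*5*(5*√2)) - 4/3 = (-18 + 50 + 50*√2) - 4/3 = (32 + 50*√2) - 4/3 = 92/3 + 50*√2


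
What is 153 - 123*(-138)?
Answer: 17127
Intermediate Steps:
153 - 123*(-138) = 153 + 16974 = 17127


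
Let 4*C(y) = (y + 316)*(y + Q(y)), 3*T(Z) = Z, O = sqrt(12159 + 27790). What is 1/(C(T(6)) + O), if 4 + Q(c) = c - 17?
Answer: -5406/7146413 - 4*sqrt(39949)/7146413 ≈ -0.00086834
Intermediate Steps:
Q(c) = -21 + c (Q(c) = -4 + (c - 17) = -4 + (-17 + c) = -21 + c)
O = sqrt(39949) ≈ 199.87
T(Z) = Z/3
C(y) = (-21 + 2*y)*(316 + y)/4 (C(y) = ((y + 316)*(y + (-21 + y)))/4 = ((316 + y)*(-21 + 2*y))/4 = ((-21 + 2*y)*(316 + y))/4 = (-21 + 2*y)*(316 + y)/4)
1/(C(T(6)) + O) = 1/((-1659 + ((1/3)*6)**2/2 + 611*((1/3)*6)/4) + sqrt(39949)) = 1/((-1659 + (1/2)*2**2 + (611/4)*2) + sqrt(39949)) = 1/((-1659 + (1/2)*4 + 611/2) + sqrt(39949)) = 1/((-1659 + 2 + 611/2) + sqrt(39949)) = 1/(-2703/2 + sqrt(39949))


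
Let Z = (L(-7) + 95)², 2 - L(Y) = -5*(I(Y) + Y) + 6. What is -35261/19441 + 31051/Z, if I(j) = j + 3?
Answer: 557964235/25195536 ≈ 22.145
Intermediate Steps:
I(j) = 3 + j
L(Y) = 11 + 10*Y (L(Y) = 2 - (-5*((3 + Y) + Y) + 6) = 2 - (-5*(3 + 2*Y) + 6) = 2 - ((-15 - 10*Y) + 6) = 2 - (-9 - 10*Y) = 2 + (9 + 10*Y) = 11 + 10*Y)
Z = 1296 (Z = ((11 + 10*(-7)) + 95)² = ((11 - 70) + 95)² = (-59 + 95)² = 36² = 1296)
-35261/19441 + 31051/Z = -35261/19441 + 31051/1296 = 557964235/25195536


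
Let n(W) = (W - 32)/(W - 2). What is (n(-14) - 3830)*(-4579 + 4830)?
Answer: -7684867/8 ≈ -9.6061e+5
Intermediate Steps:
n(W) = (-32 + W)/(-2 + W)
(n(-14) - 3830)*(-4579 + 4830) = ((-32 - 14)/(-2 - 14) - 3830)*(-4579 + 4830) = (-46/(-16) - 3830)*251 = (-1/16*(-46) - 3830)*251 = (23/8 - 3830)*251 = -30617/8*251 = -7684867/8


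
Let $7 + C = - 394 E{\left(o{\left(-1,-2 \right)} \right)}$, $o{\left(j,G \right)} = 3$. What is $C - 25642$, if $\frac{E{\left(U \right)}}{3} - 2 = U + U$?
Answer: $-35105$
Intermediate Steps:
$E{\left(U \right)} = 6 + 6 U$ ($E{\left(U \right)} = 6 + 3 \left(U + U\right) = 6 + 3 \cdot 2 U = 6 + 6 U$)
$C = -9463$ ($C = -7 - 394 \left(6 + 6 \cdot 3\right) = -7 - 394 \left(6 + 18\right) = -7 - 9456 = -9463$)
$C - 25642 = -9463 - 25642 = -35105$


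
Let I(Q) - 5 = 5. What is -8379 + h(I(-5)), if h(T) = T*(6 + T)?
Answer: -8219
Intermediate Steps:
I(Q) = 10 (I(Q) = 5 + 5 = 10)
-8379 + h(I(-5)) = -8379 + 10*(6 + 10) = -8379 + 10*16 = -8379 + 160 = -8219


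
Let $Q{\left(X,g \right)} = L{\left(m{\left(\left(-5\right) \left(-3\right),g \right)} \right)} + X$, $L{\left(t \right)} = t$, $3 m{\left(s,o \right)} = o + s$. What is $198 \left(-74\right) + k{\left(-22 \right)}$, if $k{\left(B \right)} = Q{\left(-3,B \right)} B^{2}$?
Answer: $- \frac{51700}{3} \approx -17233.0$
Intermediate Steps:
$m{\left(s,o \right)} = \frac{o}{3} + \frac{s}{3}$ ($m{\left(s,o \right)} = \frac{o + s}{3} = \frac{o}{3} + \frac{s}{3}$)
$Q{\left(X,g \right)} = 5 + X + \frac{g}{3}$ ($Q{\left(X,g \right)} = \left(\frac{g}{3} + \frac{\left(-5\right) \left(-3\right)}{3}\right) + X = \left(\frac{g}{3} + \frac{1}{3} \cdot 15\right) + X = \left(\frac{g}{3} + 5\right) + X = \left(5 + \frac{g}{3}\right) + X = 5 + X + \frac{g}{3}$)
$k{\left(B \right)} = B^{2} \left(2 + \frac{B}{3}\right)$ ($k{\left(B \right)} = \left(5 - 3 + \frac{B}{3}\right) B^{2} = \left(2 + \frac{B}{3}\right) B^{2} = B^{2} \left(2 + \frac{B}{3}\right)$)
$198 \left(-74\right) + k{\left(-22 \right)} = 198 \left(-74\right) + \frac{\left(-22\right)^{2} \left(6 - 22\right)}{3} = -14652 + \frac{1}{3} \cdot 484 \left(-16\right) = -14652 - \frac{7744}{3} = - \frac{51700}{3}$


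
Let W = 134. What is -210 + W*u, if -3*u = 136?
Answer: -18854/3 ≈ -6284.7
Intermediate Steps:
u = -136/3 (u = -⅓*136 = -136/3 ≈ -45.333)
-210 + W*u = -210 + 134*(-136/3) = -210 - 18224/3 = -18854/3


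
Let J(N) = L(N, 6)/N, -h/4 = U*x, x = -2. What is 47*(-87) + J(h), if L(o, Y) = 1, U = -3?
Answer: -98137/24 ≈ -4089.0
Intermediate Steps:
h = -24 (h = -(-12)*(-2) = -4*6 = -24)
J(N) = 1/N
47*(-87) + J(h) = 47*(-87) + 1/(-24) = -4089 - 1/24 = -98137/24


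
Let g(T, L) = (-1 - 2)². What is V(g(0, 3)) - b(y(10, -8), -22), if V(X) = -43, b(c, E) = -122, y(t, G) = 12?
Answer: 79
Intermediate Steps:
g(T, L) = 9 (g(T, L) = (-3)² = 9)
V(g(0, 3)) - b(y(10, -8), -22) = -43 - 1*(-122) = -43 + 122 = 79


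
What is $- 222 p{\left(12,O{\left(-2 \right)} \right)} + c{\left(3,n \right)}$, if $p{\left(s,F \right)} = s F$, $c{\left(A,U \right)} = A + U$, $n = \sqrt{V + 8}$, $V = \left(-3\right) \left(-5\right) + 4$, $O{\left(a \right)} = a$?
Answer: $5331 + 3 \sqrt{3} \approx 5336.2$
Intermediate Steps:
$V = 19$ ($V = 15 + 4 = 19$)
$n = 3 \sqrt{3}$ ($n = \sqrt{19 + 8} = \sqrt{27} = 3 \sqrt{3} \approx 5.1962$)
$p{\left(s,F \right)} = F s$
$- 222 p{\left(12,O{\left(-2 \right)} \right)} + c{\left(3,n \right)} = - 222 \left(\left(-2\right) 12\right) + \left(3 + 3 \sqrt{3}\right) = \left(-222\right) \left(-24\right) + \left(3 + 3 \sqrt{3}\right) = 5328 + \left(3 + 3 \sqrt{3}\right) = 5331 + 3 \sqrt{3}$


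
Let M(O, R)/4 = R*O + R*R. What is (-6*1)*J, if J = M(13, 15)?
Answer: -10080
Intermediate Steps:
M(O, R) = 4*R² + 4*O*R (M(O, R) = 4*(R*O + R*R) = 4*(O*R + R²) = 4*(R² + O*R) = 4*R² + 4*O*R)
J = 1680 (J = 4*15*(13 + 15) = 4*15*28 = 1680)
(-6*1)*J = -6*1*1680 = -6*1680 = -10080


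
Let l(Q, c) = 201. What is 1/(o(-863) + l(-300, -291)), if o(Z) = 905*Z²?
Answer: 1/674016146 ≈ 1.4836e-9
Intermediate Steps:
1/(o(-863) + l(-300, -291)) = 1/(905*(-863)² + 201) = 1/(905*744769 + 201) = 1/(674015945 + 201) = 1/674016146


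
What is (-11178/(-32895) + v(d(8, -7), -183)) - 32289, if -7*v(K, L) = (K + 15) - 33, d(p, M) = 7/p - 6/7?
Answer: -46258220191/1432760 ≈ -32286.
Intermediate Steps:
d(p, M) = -6/7 + 7/p (d(p, M) = 7/p - 6*⅐ = 7/p - 6/7 = -6/7 + 7/p)
v(K, L) = 18/7 - K/7 (v(K, L) = -((K + 15) - 33)/7 = -((15 + K) - 33)/7 = -(-18 + K)/7 = 18/7 - K/7)
(-11178/(-32895) + v(d(8, -7), -183)) - 32289 = (-11178/(-32895) + (18/7 - (-6/7 + 7/8)/7)) - 32289 = (-11178*(-1/32895) + (18/7 - (-6/7 + 7*(⅛))/7)) - 32289 = (1242/3655 + (18/7 - (-6/7 + 7/8)/7)) - 32289 = (1242/3655 + (18/7 - ⅐*1/56)) - 32289 = (1242/3655 + (18/7 - 1/392)) - 32289 = (1242/3655 + 1007/392) - 32289 = 4167449/1432760 - 32289 = -46258220191/1432760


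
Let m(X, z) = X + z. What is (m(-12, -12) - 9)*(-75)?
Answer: 2475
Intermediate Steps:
(m(-12, -12) - 9)*(-75) = ((-12 - 12) - 9)*(-75) = (-24 - 9)*(-75) = -33*(-75) = 2475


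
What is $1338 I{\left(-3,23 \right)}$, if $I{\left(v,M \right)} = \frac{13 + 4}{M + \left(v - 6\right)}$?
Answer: $\frac{11373}{7} \approx 1624.7$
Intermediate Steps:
$I{\left(v,M \right)} = \frac{17}{-6 + M + v}$ ($I{\left(v,M \right)} = \frac{17}{M + \left(v - 6\right)} = \frac{17}{M + \left(-6 + v\right)} = \frac{17}{-6 + M + v}$)
$1338 I{\left(-3,23 \right)} = 1338 \frac{17}{-6 + 23 - 3} = 1338 \cdot \frac{17}{14} = \frac{11373}{7}$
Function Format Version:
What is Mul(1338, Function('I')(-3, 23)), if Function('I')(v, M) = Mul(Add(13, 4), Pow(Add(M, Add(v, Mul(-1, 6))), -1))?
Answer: Rational(11373, 7) ≈ 1624.7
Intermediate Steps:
Function('I')(v, M) = Mul(17, Pow(Add(-6, M, v), -1)) (Function('I')(v, M) = Mul(17, Pow(Add(M, Add(v, -6)), -1)) = Mul(17, Pow(Add(M, Add(-6, v)), -1)) = Mul(17, Pow(Add(-6, M, v), -1)))
Mul(1338, Function('I')(-3, 23)) = Mul(1338, Mul(17, Pow(Add(-6, 23, -3), -1))) = Mul(1338, Mul(17, Pow(14, -1))) = Mul(1338, Mul(17, Rational(1, 14))) = Mul(1338, Rational(17, 14)) = Rational(11373, 7)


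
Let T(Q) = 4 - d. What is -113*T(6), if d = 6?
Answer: 226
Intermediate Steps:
T(Q) = -2 (T(Q) = 4 - 1*6 = 4 - 6 = -2)
-113*T(6) = -113*(-2) = 226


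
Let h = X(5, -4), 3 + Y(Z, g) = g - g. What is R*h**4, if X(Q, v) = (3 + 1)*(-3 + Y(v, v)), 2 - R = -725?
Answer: 241201152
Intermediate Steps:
R = 727 (R = 2 - 1*(-725) = 2 + 725 = 727)
Y(Z, g) = -3 (Y(Z, g) = -3 + (g - g) = -3 + 0 = -3)
X(Q, v) = -24 (X(Q, v) = (3 + 1)*(-3 - 3) = 4*(-6) = -24)
h = -24
R*h**4 = 727*(-24)**4 = 727*331776 = 241201152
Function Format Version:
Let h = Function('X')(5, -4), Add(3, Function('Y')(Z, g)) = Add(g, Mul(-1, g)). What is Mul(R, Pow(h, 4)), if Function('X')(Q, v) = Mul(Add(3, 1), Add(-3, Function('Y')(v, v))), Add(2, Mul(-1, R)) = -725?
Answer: 241201152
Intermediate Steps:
R = 727 (R = Add(2, Mul(-1, -725)) = Add(2, 725) = 727)
Function('Y')(Z, g) = -3 (Function('Y')(Z, g) = Add(-3, Add(g, Mul(-1, g))) = Add(-3, 0) = -3)
Function('X')(Q, v) = -24 (Function('X')(Q, v) = Mul(Add(3, 1), Add(-3, -3)) = Mul(4, -6) = -24)
h = -24
Mul(R, Pow(h, 4)) = Mul(727, Pow(-24, 4)) = Mul(727, 331776) = 241201152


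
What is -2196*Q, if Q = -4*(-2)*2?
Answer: -35136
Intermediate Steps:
Q = 16 (Q = 8*2 = 16)
-2196*Q = -2196*16 = -35136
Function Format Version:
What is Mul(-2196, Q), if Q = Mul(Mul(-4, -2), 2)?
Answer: -35136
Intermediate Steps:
Q = 16 (Q = Mul(8, 2) = 16)
Mul(-2196, Q) = Mul(-2196, 16) = -35136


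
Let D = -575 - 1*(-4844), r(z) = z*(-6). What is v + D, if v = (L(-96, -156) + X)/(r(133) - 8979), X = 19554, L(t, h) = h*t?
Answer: 13901161/3259 ≈ 4265.5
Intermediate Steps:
r(z) = -6*z
v = -11510/3259 (v = (-156*(-96) + 19554)/(-6*133 - 8979) = (14976 + 19554)/(-798 - 8979) = 34530/(-9777) = 34530*(-1/9777) = -11510/3259 ≈ -3.5318)
D = 4269 (D = -575 + 4844 = 4269)
v + D = -11510/3259 + 4269 = 13901161/3259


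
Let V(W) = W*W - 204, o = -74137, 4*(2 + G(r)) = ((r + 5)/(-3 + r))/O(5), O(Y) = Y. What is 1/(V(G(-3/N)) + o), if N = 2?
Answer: -32400/2408513711 ≈ -1.3452e-5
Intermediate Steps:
G(r) = -2 + (5 + r)/(20*(-3 + r)) (G(r) = -2 + (((r + 5)/(-3 + r))/5)/4 = -2 + (((5 + r)/(-3 + r))*(⅕))/4 = -2 + ((5 + r)/(5*(-3 + r)))/4 = -2 + (5 + r)/(20*(-3 + r)))
V(W) = -204 + W² (V(W) = W² - 204 = -204 + W²)
1/(V(G(-3/N)) + o) = 1/((-204 + ((125 - (-117)/2)/(20*(-3 - 3/2)))²) - 74137) = 1/((-204 + ((125 - (-117)/2)/(20*(-3 - 3*½)))²) - 74137) = 1/((-204 + ((125 - 39*(-3/2))/(20*(-3 - 3/2)))²) - 74137) = 1/((-204 + ((125 + 117/2)/(20*(-9/2)))²) - 74137) = 1/((-204 + ((1/20)*(-2/9)*(367/2))²) - 74137) = 1/((-204 + (-367/180)²) - 74137) = 1/((-204 + 134689/32400) - 74137) = 1/(-6474911/32400 - 74137) = 1/(-2408513711/32400) = -32400/2408513711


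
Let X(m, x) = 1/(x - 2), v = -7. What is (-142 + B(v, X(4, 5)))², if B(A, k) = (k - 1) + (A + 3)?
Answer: 193600/9 ≈ 21511.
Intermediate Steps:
X(m, x) = 1/(-2 + x)
B(A, k) = 2 + A + k (B(A, k) = (-1 + k) + (3 + A) = 2 + A + k)
(-142 + B(v, X(4, 5)))² = (-142 + (2 - 7 + 1/(-2 + 5)))² = (-142 + (2 - 7 + 1/3))² = (-142 + (2 - 7 + ⅓))² = (-142 - 14/3)² = (-440/3)² = 193600/9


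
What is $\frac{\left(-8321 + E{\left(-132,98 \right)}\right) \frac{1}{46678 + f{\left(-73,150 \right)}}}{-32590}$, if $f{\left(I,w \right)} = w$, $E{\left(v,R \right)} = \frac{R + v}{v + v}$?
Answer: $\frac{219671}{40289687328} \approx 5.4523 \cdot 10^{-6}$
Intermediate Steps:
$E{\left(v,R \right)} = \frac{R + v}{2 v}$
$\frac{\left(-8321 + E{\left(-132,98 \right)}\right) \frac{1}{46678 + f{\left(-73,150 \right)}}}{-32590} = \frac{\left(-8321 + \frac{98 - 132}{2 \left(-132\right)}\right) \frac{1}{46678 + 150}}{-32590} = \frac{-8321 + \frac{1}{2} \left(- \frac{1}{132}\right) \left(-34\right)}{46828} \left(- \frac{1}{32590}\right) = \left(-8321 + \frac{17}{132}\right) \frac{1}{46828} \left(- \frac{1}{32590}\right) = \left(- \frac{1098355}{132}\right) \frac{1}{46828} \left(- \frac{1}{32590}\right) = \left(- \frac{1098355}{6181296}\right) \left(- \frac{1}{32590}\right) = \frac{219671}{40289687328}$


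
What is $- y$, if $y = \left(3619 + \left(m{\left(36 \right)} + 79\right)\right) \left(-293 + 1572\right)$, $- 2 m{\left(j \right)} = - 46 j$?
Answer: $-5788754$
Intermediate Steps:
$m{\left(j \right)} = 23 j$ ($m{\left(j \right)} = - \frac{\left(-46\right) j}{2} = 23 j$)
$y = 5788754$ ($y = \left(3619 + \left(23 \cdot 36 + 79\right)\right) \left(-293 + 1572\right) = \left(3619 + \left(828 + 79\right)\right) 1279 = \left(3619 + 907\right) 1279 = 4526 \cdot 1279 = 5788754$)
$- y = \left(-1\right) 5788754 = -5788754$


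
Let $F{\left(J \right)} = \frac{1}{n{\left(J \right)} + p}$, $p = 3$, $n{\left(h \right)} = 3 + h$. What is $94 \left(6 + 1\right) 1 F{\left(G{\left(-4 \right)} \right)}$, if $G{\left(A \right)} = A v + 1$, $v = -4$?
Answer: $\frac{658}{23} \approx 28.609$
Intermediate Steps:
$G{\left(A \right)} = 1 - 4 A$ ($G{\left(A \right)} = A \left(-4\right) + 1 = - 4 A + 1 = 1 - 4 A$)
$F{\left(J \right)} = \frac{1}{6 + J}$ ($F{\left(J \right)} = \frac{1}{\left(3 + J\right) + 3} = \frac{1}{6 + J}$)
$94 \left(6 + 1\right) 1 F{\left(G{\left(-4 \right)} \right)} = \frac{94 \left(6 + 1\right) 1}{6 + \left(1 - -16\right)} = \frac{94 \cdot 7 \cdot 1}{6 + \left(1 + 16\right)} = \frac{94 \cdot 7}{6 + 17} = \frac{658}{23}$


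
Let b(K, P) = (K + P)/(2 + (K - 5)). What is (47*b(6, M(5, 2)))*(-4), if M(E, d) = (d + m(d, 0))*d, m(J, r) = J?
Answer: -2632/3 ≈ -877.33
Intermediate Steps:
M(E, d) = 2*d² (M(E, d) = (d + d)*d = (2*d)*d = 2*d²)
b(K, P) = (K + P)/(-3 + K) (b(K, P) = (K + P)/(2 + (-5 + K)) = (K + P)/(-3 + K))
(47*b(6, M(5, 2)))*(-4) = (47*((6 + 2*2²)/(-3 + 6)))*(-4) = (47*((6 + 2*4)/3))*(-4) = (47*((6 + 8)/3))*(-4) = (47*((⅓)*14))*(-4) = (47*(14/3))*(-4) = (658/3)*(-4) = -2632/3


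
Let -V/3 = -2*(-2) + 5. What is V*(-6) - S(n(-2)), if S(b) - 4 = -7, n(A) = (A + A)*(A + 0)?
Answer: 165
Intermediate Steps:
n(A) = 2*A**2 (n(A) = (2*A)*A = 2*A**2)
S(b) = -3 (S(b) = 4 - 7 = -3)
V = -27 (V = -3*(-2*(-2) + 5) = -3*(4 + 5) = -3*9 = -27)
V*(-6) - S(n(-2)) = -27*(-6) - 1*(-3) = 162 + 3 = 165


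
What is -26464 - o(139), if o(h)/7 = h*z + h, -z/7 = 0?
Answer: -27437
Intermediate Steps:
z = 0 (z = -7*0 = 0)
o(h) = 7*h (o(h) = 7*(h*0 + h) = 7*(0 + h) = 7*h)
-26464 - o(139) = -26464 - 7*139 = -26464 - 1*973 = -26464 - 973 = -27437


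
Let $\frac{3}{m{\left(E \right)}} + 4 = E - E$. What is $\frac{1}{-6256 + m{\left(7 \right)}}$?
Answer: $- \frac{4}{25027} \approx -0.00015983$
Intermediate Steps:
$m{\left(E \right)} = - \frac{3}{4}$ ($m{\left(E \right)} = \frac{3}{-4 + \left(E - E\right)} = \frac{3}{-4 + 0} = \frac{3}{-4} = 3 \left(- \frac{1}{4}\right) = - \frac{3}{4}$)
$\frac{1}{-6256 + m{\left(7 \right)}} = \frac{1}{-6256 - \frac{3}{4}} = \frac{1}{- \frac{25027}{4}} = - \frac{4}{25027}$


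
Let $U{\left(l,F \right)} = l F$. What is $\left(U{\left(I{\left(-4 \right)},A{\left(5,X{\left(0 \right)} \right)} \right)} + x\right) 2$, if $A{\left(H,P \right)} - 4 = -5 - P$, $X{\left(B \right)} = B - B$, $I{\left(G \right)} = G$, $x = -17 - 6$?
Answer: $-38$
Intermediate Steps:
$x = -23$
$X{\left(B \right)} = 0$
$A{\left(H,P \right)} = -1 - P$ ($A{\left(H,P \right)} = 4 - \left(5 + P\right) = -1 - P$)
$U{\left(l,F \right)} = F l$
$\left(U{\left(I{\left(-4 \right)},A{\left(5,X{\left(0 \right)} \right)} \right)} + x\right) 2 = \left(\left(-1 - 0\right) \left(-4\right) - 23\right) 2 = \left(\left(-1 + 0\right) \left(-4\right) - 23\right) 2 = \left(\left(-1\right) \left(-4\right) - 23\right) 2 = \left(4 - 23\right) 2 = \left(-19\right) 2 = -38$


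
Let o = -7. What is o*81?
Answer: -567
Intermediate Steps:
o*81 = -7*81 = -567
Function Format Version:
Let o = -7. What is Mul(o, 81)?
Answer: -567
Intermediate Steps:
Mul(o, 81) = Mul(-7, 81) = -567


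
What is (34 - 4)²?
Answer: 900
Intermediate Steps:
(34 - 4)² = 30² = 900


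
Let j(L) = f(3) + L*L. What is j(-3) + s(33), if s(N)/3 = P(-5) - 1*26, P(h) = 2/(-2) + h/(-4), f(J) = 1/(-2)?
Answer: -275/4 ≈ -68.750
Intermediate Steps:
f(J) = -1/2
P(h) = -1 - h/4 (P(h) = 2*(-1/2) + h*(-1/4) = -1 - h/4)
j(L) = -1/2 + L**2 (j(L) = -1/2 + L*L = -1/2 + L**2)
s(N) = -309/4 (s(N) = 3*((-1 - 1/4*(-5)) - 1*26) = 3*((-1 + 5/4) - 26) = 3*(1/4 - 26) = 3*(-103/4) = -309/4)
j(-3) + s(33) = (-1/2 + (-3)**2) - 309/4 = (-1/2 + 9) - 309/4 = 17/2 - 309/4 = -275/4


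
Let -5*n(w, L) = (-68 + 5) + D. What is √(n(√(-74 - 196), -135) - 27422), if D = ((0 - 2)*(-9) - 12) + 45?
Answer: I*√685490/5 ≈ 165.59*I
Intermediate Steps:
D = 51 (D = (-2*(-9) - 12) + 45 = (18 - 12) + 45 = 6 + 45 = 51)
n(w, L) = 12/5 (n(w, L) = -((-68 + 5) + 51)/5 = -(-63 + 51)/5 = -⅕*(-12) = 12/5)
√(n(√(-74 - 196), -135) - 27422) = √(12/5 - 27422) = √(-137098/5) = I*√685490/5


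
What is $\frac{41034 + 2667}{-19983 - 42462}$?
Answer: $- \frac{14567}{20815} \approx -0.69983$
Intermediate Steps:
$\frac{41034 + 2667}{-19983 - 42462} = \frac{43701}{-62445} = 43701 \left(- \frac{1}{62445}\right) = - \frac{14567}{20815}$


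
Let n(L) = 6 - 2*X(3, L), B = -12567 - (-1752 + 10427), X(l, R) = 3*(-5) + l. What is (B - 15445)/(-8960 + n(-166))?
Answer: 36687/8930 ≈ 4.1083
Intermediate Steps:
X(l, R) = -15 + l
B = -21242 (B = -12567 - 1*8675 = -12567 - 8675 = -21242)
n(L) = 30 (n(L) = 6 - 2*(-15 + 3) = 6 - 2*(-12) = 6 + 24 = 30)
(B - 15445)/(-8960 + n(-166)) = (-21242 - 15445)/(-8960 + 30) = -36687/(-8930) = -36687*(-1/8930) = 36687/8930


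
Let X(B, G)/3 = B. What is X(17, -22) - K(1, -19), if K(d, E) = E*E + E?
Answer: -291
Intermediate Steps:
X(B, G) = 3*B
K(d, E) = E + E² (K(d, E) = E² + E = E + E²)
X(17, -22) - K(1, -19) = 3*17 - (-19)*(1 - 19) = 51 - (-19)*(-18) = 51 - 1*342 = 51 - 342 = -291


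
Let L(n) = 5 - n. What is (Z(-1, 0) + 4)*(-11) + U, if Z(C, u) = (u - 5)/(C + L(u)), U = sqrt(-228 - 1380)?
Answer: -121/4 + 2*I*sqrt(402) ≈ -30.25 + 40.1*I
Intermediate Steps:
U = 2*I*sqrt(402) (U = sqrt(-1608) = 2*I*sqrt(402) ≈ 40.1*I)
Z(C, u) = (-5 + u)/(5 + C - u) (Z(C, u) = (u - 5)/(C + (5 - u)) = (-5 + u)/(5 + C - u))
(Z(-1, 0) + 4)*(-11) + U = ((-5 + 0)/(5 - 1 - 1*0) + 4)*(-11) + 2*I*sqrt(402) = (-5/(5 - 1 + 0) + 4)*(-11) + 2*I*sqrt(402) = (-5/4 + 4)*(-11) + 2*I*sqrt(402) = (11/4)*(-11) + 2*I*sqrt(402) = -121/4 + 2*I*sqrt(402)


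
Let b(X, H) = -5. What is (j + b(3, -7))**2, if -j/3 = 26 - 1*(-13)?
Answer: 14884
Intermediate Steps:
j = -117 (j = -3*(26 - 1*(-13)) = -3*(26 + 13) = -3*39 = -117)
(j + b(3, -7))**2 = (-117 - 5)**2 = (-122)**2 = 14884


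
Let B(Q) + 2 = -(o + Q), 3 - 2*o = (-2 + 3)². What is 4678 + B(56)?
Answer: 4619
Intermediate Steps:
o = 1 (o = 3/2 - (-2 + 3)²/2 = 3/2 - ½*1² = 3/2 - ½*1 = 3/2 - ½ = 1)
B(Q) = -3 - Q (B(Q) = -2 - (1 + Q) = -2 + (-1 - Q) = -3 - Q)
4678 + B(56) = 4678 + (-3 - 1*56) = 4678 + (-3 - 56) = 4678 - 59 = 4619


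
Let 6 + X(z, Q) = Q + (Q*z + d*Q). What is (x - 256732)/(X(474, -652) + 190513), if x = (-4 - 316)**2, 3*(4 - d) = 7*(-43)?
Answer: 462996/561655 ≈ 0.82434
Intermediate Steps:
d = 313/3 (d = 4 - 7*(-43)/3 = 4 - 1/3*(-301) = 4 + 301/3 = 313/3 ≈ 104.33)
x = 102400 (x = (-320)**2 = 102400)
X(z, Q) = -6 + 316*Q/3 + Q*z (X(z, Q) = -6 + (Q + (Q*z + 313*Q/3)) = -6 + (Q + (313*Q/3 + Q*z)) = -6 + (316*Q/3 + Q*z) = -6 + 316*Q/3 + Q*z)
(x - 256732)/(X(474, -652) + 190513) = (102400 - 256732)/((-6 + (316/3)*(-652) - 652*474) + 190513) = -154332/((-6 - 206032/3 - 309048) + 190513) = -154332/(-1133194/3 + 190513) = -154332/(-561655/3) = -154332*(-3/561655) = 462996/561655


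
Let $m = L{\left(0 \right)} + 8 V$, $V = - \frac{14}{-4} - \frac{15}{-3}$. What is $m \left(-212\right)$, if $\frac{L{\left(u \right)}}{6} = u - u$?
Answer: $-14416$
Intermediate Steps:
$L{\left(u \right)} = 0$ ($L{\left(u \right)} = 6 \left(u - u\right) = 6 \cdot 0 = 0$)
$V = \frac{17}{2}$ ($V = \left(-14\right) \left(- \frac{1}{4}\right) - -5 = \frac{7}{2} + 5 = \frac{17}{2} \approx 8.5$)
$m = 68$ ($m = 0 + 8 \cdot \frac{17}{2} = 0 + 68 = 68$)
$m \left(-212\right) = 68 \left(-212\right) = -14416$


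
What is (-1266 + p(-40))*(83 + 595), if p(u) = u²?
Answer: 226452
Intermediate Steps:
(-1266 + p(-40))*(83 + 595) = (-1266 + (-40)²)*(83 + 595) = (-1266 + 1600)*678 = 334*678 = 226452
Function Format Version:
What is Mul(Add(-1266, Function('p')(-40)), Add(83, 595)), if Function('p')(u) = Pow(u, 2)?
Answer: 226452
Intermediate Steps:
Mul(Add(-1266, Function('p')(-40)), Add(83, 595)) = Mul(Add(-1266, Pow(-40, 2)), Add(83, 595)) = Mul(Add(-1266, 1600), 678) = Mul(334, 678) = 226452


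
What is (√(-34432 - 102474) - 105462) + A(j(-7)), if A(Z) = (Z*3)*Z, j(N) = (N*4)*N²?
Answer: 5541690 + 7*I*√2794 ≈ 5.5417e+6 + 370.01*I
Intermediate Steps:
j(N) = 4*N³ (j(N) = (4*N)*N² = 4*N³)
A(Z) = 3*Z² (A(Z) = (3*Z)*Z = 3*Z²)
(√(-34432 - 102474) - 105462) + A(j(-7)) = (√(-34432 - 102474) - 105462) + 3*(4*(-7)³)² = (√(-136906) - 105462) + 3*(4*(-343))² = (7*I*√2794 - 105462) + 3*(-1372)² = (-105462 + 7*I*√2794) + 3*1882384 = (-105462 + 7*I*√2794) + 5647152 = 5541690 + 7*I*√2794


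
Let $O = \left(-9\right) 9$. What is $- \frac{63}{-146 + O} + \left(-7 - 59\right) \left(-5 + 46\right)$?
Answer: $- \frac{614199}{227} \approx -2705.7$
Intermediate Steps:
$O = -81$
$- \frac{63}{-146 + O} + \left(-7 - 59\right) \left(-5 + 46\right) = - \frac{63}{-146 - 81} + \left(-7 - 59\right) \left(-5 + 46\right) = - \frac{63}{-227} - 2706 = \left(-63\right) \left(- \frac{1}{227}\right) - 2706 = \frac{63}{227} - 2706 = - \frac{614199}{227}$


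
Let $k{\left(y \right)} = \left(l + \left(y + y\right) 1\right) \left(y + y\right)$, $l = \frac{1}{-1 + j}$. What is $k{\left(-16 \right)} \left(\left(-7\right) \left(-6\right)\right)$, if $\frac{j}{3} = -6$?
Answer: $\frac{818496}{19} \approx 43079.0$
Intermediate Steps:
$j = -18$ ($j = 3 \left(-6\right) = -18$)
$l = - \frac{1}{19}$ ($l = \frac{1}{-1 - 18} = \frac{1}{-19} = - \frac{1}{19} \approx -0.052632$)
$k{\left(y \right)} = 2 y \left(- \frac{1}{19} + 2 y\right)$ ($k{\left(y \right)} = \left(- \frac{1}{19} + \left(y + y\right) 1\right) \left(y + y\right) = \left(- \frac{1}{19} + 2 y 1\right) 2 y = \left(- \frac{1}{19} + 2 y\right) 2 y = 2 y \left(- \frac{1}{19} + 2 y\right)$)
$k{\left(-16 \right)} \left(\left(-7\right) \left(-6\right)\right) = \frac{2}{19} \left(-16\right) \left(-1 + 38 \left(-16\right)\right) \left(\left(-7\right) \left(-6\right)\right) = \frac{2}{19} \left(-16\right) \left(-1 - 608\right) 42 = \frac{2}{19} \left(-16\right) \left(-609\right) 42 = \frac{19488}{19} \cdot 42 = \frac{818496}{19}$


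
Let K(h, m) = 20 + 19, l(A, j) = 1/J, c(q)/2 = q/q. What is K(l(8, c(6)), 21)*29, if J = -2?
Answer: 1131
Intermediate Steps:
c(q) = 2 (c(q) = 2*(q/q) = 2*1 = 2)
l(A, j) = -½ (l(A, j) = 1/(-2) = -½)
K(h, m) = 39
K(l(8, c(6)), 21)*29 = 39*29 = 1131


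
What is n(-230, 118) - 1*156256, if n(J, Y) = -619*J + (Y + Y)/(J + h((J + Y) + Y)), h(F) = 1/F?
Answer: -19150210/1379 ≈ -13887.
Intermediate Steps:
n(J, Y) = -619*J + 2*Y/(J + 1/(J + 2*Y)) (n(J, Y) = -619*J + (Y + Y)/(J + 1/((J + Y) + Y)) = -619*J + (2*Y)/(J + 1/(J + 2*Y)) = -619*J + 2*Y/(J + 1/(J + 2*Y)))
n(-230, 118) - 1*156256 = (-619*(-230) - (-230 + 2*118)*(-2*118 + 619*(-230)²))/(1 - 230*(-230 + 2*118)) - 1*156256 = (142370 - (-230 + 236)*(-236 + 619*52900))/(1 - 230*(-230 + 236)) - 156256 = (142370 - 1*6*(-236 + 32745100))/(1 - 230*6) - 156256 = (142370 - 1*6*32744864)/(1 - 1380) - 156256 = (142370 - 196469184)/(-1379) - 156256 = -1/1379*(-196326814) - 156256 = 196326814/1379 - 156256 = -19150210/1379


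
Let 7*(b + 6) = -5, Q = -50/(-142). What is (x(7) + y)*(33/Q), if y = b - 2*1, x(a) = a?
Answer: -28116/175 ≈ -160.66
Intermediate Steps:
Q = 25/71 (Q = -50*(-1/142) = 25/71 ≈ 0.35211)
b = -47/7 (b = -6 + (⅐)*(-5) = -6 - 5/7 = -47/7 ≈ -6.7143)
y = -61/7 (y = -47/7 - 2*1 = -47/7 - 2 = -61/7 ≈ -8.7143)
(x(7) + y)*(33/Q) = (7 - 61/7)*(33/(25/71)) = -396*71/(7*25) = -12/7*2343/25 = -28116/175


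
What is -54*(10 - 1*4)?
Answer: -324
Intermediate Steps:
-54*(10 - 1*4) = -54*(10 - 4) = -54*6 = -324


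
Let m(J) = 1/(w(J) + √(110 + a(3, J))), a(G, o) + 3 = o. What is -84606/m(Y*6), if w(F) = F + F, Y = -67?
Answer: 68023224 - 84606*I*√295 ≈ 6.8023e+7 - 1.4532e+6*I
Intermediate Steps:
a(G, o) = -3 + o
w(F) = 2*F
m(J) = 1/(√(107 + J) + 2*J) (m(J) = 1/(2*J + √(110 + (-3 + J))) = 1/(2*J + √(107 + J)) = 1/(√(107 + J) + 2*J))
-84606/m(Y*6) = -(-68023224 + 84606*√(107 - 67*6)) = -(-68023224 + 84606*√(107 - 402)) = -(-68023224 + 84606*I*√295) = -84606*(-804 + I*√295) = 68023224 - 84606*I*√295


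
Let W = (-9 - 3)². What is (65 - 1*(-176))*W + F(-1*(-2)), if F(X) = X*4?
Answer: 34712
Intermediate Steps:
F(X) = 4*X
W = 144 (W = (-12)² = 144)
(65 - 1*(-176))*W + F(-1*(-2)) = (65 - 1*(-176))*144 + 4*(-1*(-2)) = (65 + 176)*144 + 4*2 = 241*144 + 8 = 34704 + 8 = 34712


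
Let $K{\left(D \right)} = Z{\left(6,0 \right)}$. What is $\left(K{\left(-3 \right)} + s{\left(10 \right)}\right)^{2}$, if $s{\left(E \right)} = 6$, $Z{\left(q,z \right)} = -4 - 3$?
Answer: $1$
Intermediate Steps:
$Z{\left(q,z \right)} = -7$ ($Z{\left(q,z \right)} = -4 - 3 = -7$)
$K{\left(D \right)} = -7$
$\left(K{\left(-3 \right)} + s{\left(10 \right)}\right)^{2} = \left(-7 + 6\right)^{2} = \left(-1\right)^{2} = 1$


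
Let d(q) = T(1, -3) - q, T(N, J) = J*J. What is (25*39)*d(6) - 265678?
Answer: -262753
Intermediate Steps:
T(N, J) = J**2
d(q) = 9 - q (d(q) = (-3)**2 - q = 9 - q)
(25*39)*d(6) - 265678 = (25*39)*(9 - 1*6) - 265678 = 975*(9 - 6) - 265678 = 975*3 - 265678 = 2925 - 265678 = -262753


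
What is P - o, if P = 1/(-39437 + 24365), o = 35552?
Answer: -535839745/15072 ≈ -35552.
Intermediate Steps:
P = -1/15072 (P = 1/(-15072) = -1/15072 ≈ -6.6348e-5)
P - o = -1/15072 - 1*35552 = -1/15072 - 35552 = -535839745/15072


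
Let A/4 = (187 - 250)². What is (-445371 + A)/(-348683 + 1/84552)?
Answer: 7262932248/5896369003 ≈ 1.2318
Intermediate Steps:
A = 15876 (A = 4*(187 - 250)² = 4*(-63)² = 4*3969 = 15876)
(-445371 + A)/(-348683 + 1/84552) = (-445371 + 15876)/(-348683 + 1/84552) = -429495/(-348683 + 1/84552) = -429495/(-29481845015/84552) = -429495*(-84552/29481845015) = 7262932248/5896369003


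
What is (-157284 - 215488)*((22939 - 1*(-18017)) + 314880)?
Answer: -132645697392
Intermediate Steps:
(-157284 - 215488)*((22939 - 1*(-18017)) + 314880) = -372772*((22939 + 18017) + 314880) = -372772*(40956 + 314880) = -372772*355836 = -132645697392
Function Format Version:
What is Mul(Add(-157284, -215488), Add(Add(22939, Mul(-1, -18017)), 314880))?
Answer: -132645697392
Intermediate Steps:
Mul(Add(-157284, -215488), Add(Add(22939, Mul(-1, -18017)), 314880)) = Mul(-372772, Add(Add(22939, 18017), 314880)) = Mul(-372772, Add(40956, 314880)) = Mul(-372772, 355836) = -132645697392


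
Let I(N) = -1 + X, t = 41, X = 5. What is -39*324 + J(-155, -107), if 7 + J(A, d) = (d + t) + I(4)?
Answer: -12705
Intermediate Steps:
I(N) = 4 (I(N) = -1 + 5 = 4)
J(A, d) = 38 + d (J(A, d) = -7 + ((d + 41) + 4) = -7 + ((41 + d) + 4) = -7 + (45 + d) = 38 + d)
-39*324 + J(-155, -107) = -39*324 + (38 - 107) = -12636 - 69 = -12705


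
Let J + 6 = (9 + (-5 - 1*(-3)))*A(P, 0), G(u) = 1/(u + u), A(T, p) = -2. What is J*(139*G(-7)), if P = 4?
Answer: 1390/7 ≈ 198.57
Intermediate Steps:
G(u) = 1/(2*u)
J = -20 (J = -6 + (9 + (-5 - 1*(-3)))*(-2) = -6 + (9 + (-5 + 3))*(-2) = -6 + (9 - 2)*(-2) = -6 + 7*(-2) = -6 - 14 = -20)
J*(139*G(-7)) = -2780*(½)/(-7) = -2780*(½)*(-⅐) = -2780*(-1)/14 = -20*(-139/14) = 1390/7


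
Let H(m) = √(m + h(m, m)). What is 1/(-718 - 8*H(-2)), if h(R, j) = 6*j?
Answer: I/(2*(-359*I + 4*√14)) ≈ -0.0013903 + 5.7963e-5*I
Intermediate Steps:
H(m) = √7*√m (H(m) = √(m + 6*m) = √(7*m) = √7*√m)
1/(-718 - 8*H(-2)) = 1/(-718 - 8*√7*√(-2)) = 1/(-718 - 8*√7*I*√2) = 1/(-718 - 8*I*√14)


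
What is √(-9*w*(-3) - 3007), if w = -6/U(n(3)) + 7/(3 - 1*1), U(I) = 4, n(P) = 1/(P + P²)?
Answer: I*√2953 ≈ 54.341*I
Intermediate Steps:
w = 2 (w = -6/4 + 7/(3 - 1*1) = -6*¼ + 7/(3 - 1) = -3/2 + 7/2 = 2)
√(-9*w*(-3) - 3007) = √(-9*2*(-3) - 3007) = √(-18*(-3) - 3007) = √(54 - 3007) = √(-2953) = I*√2953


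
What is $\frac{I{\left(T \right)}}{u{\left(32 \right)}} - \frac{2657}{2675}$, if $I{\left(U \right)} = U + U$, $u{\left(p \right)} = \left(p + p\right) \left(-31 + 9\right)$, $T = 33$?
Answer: $- \frac{178073}{171200} \approx -1.0401$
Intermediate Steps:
$u{\left(p \right)} = - 44 p$ ($u{\left(p \right)} = 2 p \left(-22\right) = - 44 p$)
$I{\left(U \right)} = 2 U$
$\frac{I{\left(T \right)}}{u{\left(32 \right)}} - \frac{2657}{2675} = \frac{2 \cdot 33}{\left(-44\right) 32} - \frac{2657}{2675} = \frac{66}{-1408} - \frac{2657}{2675} = 66 \left(- \frac{1}{1408}\right) - \frac{2657}{2675} = - \frac{3}{64} - \frac{2657}{2675} = - \frac{178073}{171200}$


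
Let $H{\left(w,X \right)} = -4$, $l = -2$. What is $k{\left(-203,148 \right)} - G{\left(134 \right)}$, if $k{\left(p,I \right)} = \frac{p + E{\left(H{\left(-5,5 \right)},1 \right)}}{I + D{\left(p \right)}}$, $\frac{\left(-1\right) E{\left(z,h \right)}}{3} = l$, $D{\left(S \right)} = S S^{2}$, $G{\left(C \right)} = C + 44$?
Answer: $- \frac{1489019465}{8365279} \approx -178.0$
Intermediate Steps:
$G{\left(C \right)} = 44 + C$
$D{\left(S \right)} = S^{3}$
$E{\left(z,h \right)} = 6$ ($E{\left(z,h \right)} = \left(-3\right) \left(-2\right) = 6$)
$k{\left(p,I \right)} = \frac{6 + p}{I + p^{3}}$ ($k{\left(p,I \right)} = \frac{p + 6}{I + p^{3}} = \frac{6 + p}{I + p^{3}}$)
$k{\left(-203,148 \right)} - G{\left(134 \right)} = \frac{6 - 203}{148 + \left(-203\right)^{3}} - \left(44 + 134\right) = \frac{1}{148 - 8365427} \left(-197\right) - 178 = \frac{1}{-8365279} \left(-197\right) - 178 = \left(- \frac{1}{8365279}\right) \left(-197\right) - 178 = \frac{197}{8365279} - 178 = - \frac{1489019465}{8365279}$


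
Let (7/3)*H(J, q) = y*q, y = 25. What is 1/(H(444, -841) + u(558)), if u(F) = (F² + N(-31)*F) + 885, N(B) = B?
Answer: 7/2001582 ≈ 3.4972e-6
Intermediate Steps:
H(J, q) = 75*q/7 (H(J, q) = 3*(25*q)/7 = 75*q/7)
u(F) = 885 + F² - 31*F (u(F) = (F² - 31*F) + 885 = 885 + F² - 31*F)
1/(H(444, -841) + u(558)) = 1/((75/7)*(-841) + (885 + 558² - 31*558)) = 1/(-63075/7 + (885 + 311364 - 17298)) = 1/(-63075/7 + 294951) = 1/(2001582/7) = 7/2001582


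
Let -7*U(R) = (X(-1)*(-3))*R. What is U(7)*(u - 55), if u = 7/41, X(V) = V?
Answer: 6744/41 ≈ 164.49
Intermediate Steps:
U(R) = -3*R/7 (U(R) = -(-1*(-3))*R/7 = -3*R/7)
u = 7/41 (u = 7*(1/41) = 7/41 ≈ 0.17073)
U(7)*(u - 55) = (-3/7*7)*(7/41 - 55) = -3*(-2248/41) = 6744/41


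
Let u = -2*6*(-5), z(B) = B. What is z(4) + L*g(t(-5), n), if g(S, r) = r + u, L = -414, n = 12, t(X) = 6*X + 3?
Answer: -29804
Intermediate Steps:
t(X) = 3 + 6*X
u = 60 (u = -12*(-5) = 60)
g(S, r) = 60 + r (g(S, r) = r + 60 = 60 + r)
z(4) + L*g(t(-5), n) = 4 - 414*(60 + 12) = 4 - 414*72 = 4 - 29808 = -29804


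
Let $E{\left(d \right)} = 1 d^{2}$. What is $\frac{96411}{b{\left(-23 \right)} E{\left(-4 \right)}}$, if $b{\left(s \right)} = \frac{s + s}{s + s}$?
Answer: $\frac{96411}{16} \approx 6025.7$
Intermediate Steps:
$E{\left(d \right)} = d^{2}$
$b{\left(s \right)} = 1$ ($b{\left(s \right)} = \frac{2 s}{2 s} = 2 s \frac{1}{2 s} = 1$)
$\frac{96411}{b{\left(-23 \right)} E{\left(-4 \right)}} = \frac{96411}{1 \left(-4\right)^{2}} = \frac{96411}{1 \cdot 16} = \frac{96411}{16}$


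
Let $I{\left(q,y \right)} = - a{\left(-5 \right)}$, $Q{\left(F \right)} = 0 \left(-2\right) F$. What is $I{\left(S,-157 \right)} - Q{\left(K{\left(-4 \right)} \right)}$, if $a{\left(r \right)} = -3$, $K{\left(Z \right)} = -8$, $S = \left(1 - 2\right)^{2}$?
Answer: $3$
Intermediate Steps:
$S = 1$ ($S = \left(-1\right)^{2} = 1$)
$Q{\left(F \right)} = 0$ ($Q{\left(F \right)} = 0 F = 0$)
$I{\left(q,y \right)} = 3$ ($I{\left(q,y \right)} = \left(-1\right) \left(-3\right) = 3$)
$I{\left(S,-157 \right)} - Q{\left(K{\left(-4 \right)} \right)} = 3 - 0 = 3 + 0 = 3$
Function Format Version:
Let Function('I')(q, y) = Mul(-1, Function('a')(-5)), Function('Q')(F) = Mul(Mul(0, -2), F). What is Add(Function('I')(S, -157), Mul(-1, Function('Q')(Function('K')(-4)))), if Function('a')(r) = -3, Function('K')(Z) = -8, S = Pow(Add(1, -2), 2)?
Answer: 3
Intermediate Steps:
S = 1 (S = Pow(-1, 2) = 1)
Function('Q')(F) = 0 (Function('Q')(F) = Mul(0, F) = 0)
Function('I')(q, y) = 3 (Function('I')(q, y) = Mul(-1, -3) = 3)
Add(Function('I')(S, -157), Mul(-1, Function('Q')(Function('K')(-4)))) = Add(3, Mul(-1, 0)) = Add(3, 0) = 3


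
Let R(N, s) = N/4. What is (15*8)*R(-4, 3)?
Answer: -120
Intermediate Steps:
R(N, s) = N/4 (R(N, s) = N*(¼) = N/4)
(15*8)*R(-4, 3) = (15*8)*((¼)*(-4)) = 120*(-1) = -120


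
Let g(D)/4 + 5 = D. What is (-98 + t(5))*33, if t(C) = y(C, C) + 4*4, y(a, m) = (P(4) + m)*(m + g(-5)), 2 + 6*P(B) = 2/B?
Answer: -32769/4 ≈ -8192.3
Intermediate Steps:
g(D) = -20 + 4*D
P(B) = -⅓ + 1/(3*B) (P(B) = -⅓ + (2/B)/6 = -⅓ + 1/(3*B))
y(a, m) = (-40 + m)*(-¼ + m) (y(a, m) = ((⅓)*(1 - 1*4)/4 + m)*(m + (-20 + 4*(-5))) = ((⅓)*(¼)*(1 - 4) + m)*(m + (-20 - 20)) = ((⅓)*(¼)*(-3) + m)*(m - 40) = (-¼ + m)*(-40 + m) = (-40 + m)*(-¼ + m))
t(C) = 26 + C² - 161*C/4 (t(C) = (10 + C² - 161*C/4) + 4*4 = (10 + C² - 161*C/4) + 16 = 26 + C² - 161*C/4)
(-98 + t(5))*33 = (-98 + (26 + 5² - 161/4*5))*33 = (-98 + (26 + 25 - 805/4))*33 = (-98 - 601/4)*33 = -993/4*33 = -32769/4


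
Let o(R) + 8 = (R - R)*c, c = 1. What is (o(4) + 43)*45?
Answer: 1575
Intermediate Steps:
o(R) = -8 (o(R) = -8 + (R - R)*1 = -8 + 0*1 = -8 + 0 = -8)
(o(4) + 43)*45 = (-8 + 43)*45 = 35*45 = 1575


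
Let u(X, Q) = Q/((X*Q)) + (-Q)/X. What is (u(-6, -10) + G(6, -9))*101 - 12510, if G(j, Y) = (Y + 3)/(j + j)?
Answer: -38237/3 ≈ -12746.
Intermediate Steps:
u(X, Q) = 1/X - Q/X (u(X, Q) = Q/((Q*X)) - Q/X = Q*(1/(Q*X)) - Q/X = 1/X - Q/X)
G(j, Y) = (3 + Y)/(2*j) (G(j, Y) = (3 + Y)/((2*j)) = (3 + Y)*(1/(2*j)) = (3 + Y)/(2*j))
(u(-6, -10) + G(6, -9))*101 - 12510 = ((1 - 1*(-10))/(-6) + (½)*(3 - 9)/6)*101 - 12510 = (-(1 + 10)/6 + (½)*(⅙)*(-6))*101 - 12510 = (-⅙*11 - ½)*101 - 12510 = (-11/6 - ½)*101 - 12510 = -7/3*101 - 12510 = -707/3 - 12510 = -38237/3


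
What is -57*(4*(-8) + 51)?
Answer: -1083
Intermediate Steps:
-57*(4*(-8) + 51) = -57*(-32 + 51) = -57*19 = -1083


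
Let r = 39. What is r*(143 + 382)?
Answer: 20475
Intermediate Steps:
r*(143 + 382) = 39*(143 + 382) = 39*525 = 20475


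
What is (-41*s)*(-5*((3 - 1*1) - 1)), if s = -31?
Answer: -6355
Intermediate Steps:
(-41*s)*(-5*((3 - 1*1) - 1)) = (-41*(-31))*(-5*((3 - 1*1) - 1)) = 1271*(-5*((3 - 1) - 1)) = 1271*(-5*(2 - 1)) = 1271*(-5*1) = 1271*(-5) = -6355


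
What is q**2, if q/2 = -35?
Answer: 4900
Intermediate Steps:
q = -70 (q = 2*(-35) = -70)
q**2 = (-70)**2 = 4900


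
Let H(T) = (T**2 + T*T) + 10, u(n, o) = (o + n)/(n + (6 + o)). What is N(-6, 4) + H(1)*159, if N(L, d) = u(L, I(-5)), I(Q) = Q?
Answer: 9551/5 ≈ 1910.2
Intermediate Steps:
u(n, o) = (n + o)/(6 + n + o)
H(T) = 10 + 2*T**2 (H(T) = (T**2 + T**2) + 10 = 2*T**2 + 10 = 10 + 2*T**2)
N(L, d) = (-5 + L)/(1 + L) (N(L, d) = (L - 5)/(6 + L - 5) = (-5 + L)/(1 + L))
N(-6, 4) + H(1)*159 = (-5 - 6)/(1 - 6) + (10 + 2*1**2)*159 = -11/(-5) + (10 + 2*1)*159 = -1/5*(-11) + (10 + 2)*159 = 11/5 + 12*159 = 11/5 + 1908 = 9551/5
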